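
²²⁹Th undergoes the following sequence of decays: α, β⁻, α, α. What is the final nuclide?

Start: (A, Z) = (229, 90).
After α: (225, 88).
After β⁻: (225, 89).
After α: (221, 87).
After α: (217, 85).
Z = 85 is astatine.

At-217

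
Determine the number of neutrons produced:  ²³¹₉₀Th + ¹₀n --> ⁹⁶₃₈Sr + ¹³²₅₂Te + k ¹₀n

4

Conserve mass number: 232 = 96 + 132 + k, so k = 232 − 228 = 4.
Check atomic number: 90 = 38 + 52 + 0 = 90. ✓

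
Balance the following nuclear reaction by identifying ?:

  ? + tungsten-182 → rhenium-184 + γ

Conserve mass number: A + 182 = 184 + 0, so A = 2.
Conserve atomic number: Z + 74 = 75 + 0, so Z = 1.
A = 2 and Z = 1 is hydrogen-2 — a deuteron.

deuteron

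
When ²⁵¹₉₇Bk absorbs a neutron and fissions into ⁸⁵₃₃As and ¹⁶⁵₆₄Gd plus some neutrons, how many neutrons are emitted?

2

Conserve mass number: 252 = 85 + 165 + k, so k = 252 − 250 = 2.
Check atomic number: 97 = 33 + 64 + 0 = 97. ✓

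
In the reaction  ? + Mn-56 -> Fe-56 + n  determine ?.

proton

Conserve mass number: A + 56 = 56 + 1, so A = 1.
Conserve atomic number: Z + 25 = 26 + 0, so Z = 1.
A = 1 and Z = 1 is H-1 — a proton.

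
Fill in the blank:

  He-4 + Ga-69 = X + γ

Conserve mass number: 4 + 69 = A + 0, so A = 73.
Conserve atomic number: 2 + 31 = Z + 0, so Z = 33.
Z = 33 is arsenic, so the species is As-73.

As-73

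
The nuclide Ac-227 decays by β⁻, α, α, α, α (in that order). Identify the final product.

Pb-211

Start: (A, Z) = (227, 89).
After β⁻: (227, 90).
After α: (223, 88).
After α: (219, 86).
After α: (215, 84).
After α: (211, 82).
Z = 82 is lead.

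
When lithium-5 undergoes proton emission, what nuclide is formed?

Proton emission: mass number changes by -1, atomic number by -1.
A: 5 − 1 = 4; Z: 3 − 1 = 2.
Z = 2 is helium, so the daughter is helium-4.

He-4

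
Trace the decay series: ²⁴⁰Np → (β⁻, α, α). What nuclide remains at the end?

Start: (A, Z) = (240, 93).
After β⁻: (240, 94).
After α: (236, 92).
After α: (232, 90).
Z = 90 is thorium.

Th-232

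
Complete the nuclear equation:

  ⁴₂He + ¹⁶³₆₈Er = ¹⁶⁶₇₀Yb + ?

neutron

Conserve mass number: 4 + 163 = 166 + A, so A = 1.
Conserve atomic number: 2 + 68 = 70 + Z, so Z = 0.
A = 1 and Z = 0 is ¹₀n — a neutron.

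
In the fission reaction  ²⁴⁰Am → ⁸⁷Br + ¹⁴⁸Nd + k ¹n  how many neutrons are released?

5

Conserve mass number: 240 = 87 + 148 + k, so k = 240 − 235 = 5.
Check atomic number: 95 = 35 + 60 + 0 = 95. ✓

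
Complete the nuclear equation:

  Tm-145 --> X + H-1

Er-144

Conserve mass number: 145 = A + 1, so A = 144.
Conserve atomic number: 69 = Z + 1, so Z = 68.
Z = 68 is erbium, so the species is Er-144.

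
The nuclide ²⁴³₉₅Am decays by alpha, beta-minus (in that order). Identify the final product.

Pu-239

Start: (A, Z) = (243, 95).
After α: (239, 93).
After β⁻: (239, 94).
Z = 94 is plutonium.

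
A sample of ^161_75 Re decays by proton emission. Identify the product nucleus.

Proton emission: mass number changes by -1, atomic number by -1.
A: 161 − 1 = 160; Z: 75 − 1 = 74.
Z = 74 is tungsten, so the daughter is ^160_74 W.

W-160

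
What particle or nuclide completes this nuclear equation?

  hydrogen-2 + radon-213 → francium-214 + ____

Conserve mass number: 2 + 213 = 214 + A, so A = 1.
Conserve atomic number: 1 + 86 = 87 + Z, so Z = 0.
A = 1 and Z = 0 is neutron — a neutron.

neutron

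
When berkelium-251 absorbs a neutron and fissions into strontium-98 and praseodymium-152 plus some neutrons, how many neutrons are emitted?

Conserve mass number: 252 = 98 + 152 + k, so k = 252 − 250 = 2.
Check atomic number: 97 = 38 + 59 + 0 = 97. ✓

2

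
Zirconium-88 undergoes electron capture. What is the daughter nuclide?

Electron capture: mass number changes by +0, atomic number by -1.
A: 88 = 88; Z: 40 − 1 = 39.
Z = 39 is yttrium, so the daughter is yttrium-88.

Y-88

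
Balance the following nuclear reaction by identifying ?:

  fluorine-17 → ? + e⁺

Conserve mass number: 17 = A + 0, so A = 17.
Conserve atomic number: 9 = Z + 1, so Z = 8.
Z = 8 is oxygen, so the species is oxygen-17.

O-17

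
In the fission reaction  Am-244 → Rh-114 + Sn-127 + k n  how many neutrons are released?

3

Conserve mass number: 244 = 114 + 127 + k, so k = 244 − 241 = 3.
Check atomic number: 95 = 45 + 50 + 0 = 95. ✓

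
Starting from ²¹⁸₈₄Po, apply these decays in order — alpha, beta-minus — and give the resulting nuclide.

Bi-214

Start: (A, Z) = (218, 84).
After α: (214, 82).
After β⁻: (214, 83).
Z = 83 is bismuth.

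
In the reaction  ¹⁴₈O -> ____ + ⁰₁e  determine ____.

N-14

Conserve mass number: 14 = A + 0, so A = 14.
Conserve atomic number: 8 = Z + 1, so Z = 7.
Z = 7 is nitrogen, so the species is ¹⁴₇N.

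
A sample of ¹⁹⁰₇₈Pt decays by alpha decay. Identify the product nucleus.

Alpha decay: mass number changes by -4, atomic number by -2.
A: 190 − 4 = 186; Z: 78 − 2 = 76.
Z = 76 is osmium, so the daughter is ¹⁸⁶₇₆Os.

Os-186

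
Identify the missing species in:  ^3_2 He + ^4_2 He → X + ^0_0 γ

Conserve mass number: 3 + 4 = A + 0, so A = 7.
Conserve atomic number: 2 + 2 = Z + 0, so Z = 4.
Z = 4 is beryllium, so the species is ^7_4 Be.

Be-7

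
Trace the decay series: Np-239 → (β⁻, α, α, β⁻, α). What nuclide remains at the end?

Ac-227

Start: (A, Z) = (239, 93).
After β⁻: (239, 94).
After α: (235, 92).
After α: (231, 90).
After β⁻: (231, 91).
After α: (227, 89).
Z = 89 is actinium.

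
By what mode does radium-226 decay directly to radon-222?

alpha decay

ΔA = 222 − 226 = -4; ΔZ = 86 − 88 = -2.
A drops by 4 and Z drops by 2 — the signature of alpha emission.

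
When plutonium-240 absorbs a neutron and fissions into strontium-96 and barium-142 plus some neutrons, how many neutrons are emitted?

3

Conserve mass number: 241 = 96 + 142 + k, so k = 241 − 238 = 3.
Check atomic number: 94 = 38 + 56 + 0 = 94. ✓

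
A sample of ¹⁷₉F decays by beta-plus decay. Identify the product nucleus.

O-17

Beta-plus decay: mass number changes by +0, atomic number by -1.
A: 17 = 17; Z: 9 − 1 = 8.
Z = 8 is oxygen, so the daughter is ¹⁷₈O.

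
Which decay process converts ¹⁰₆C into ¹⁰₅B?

beta-plus decay or electron capture

ΔA = 10 − 10 = 0; ΔZ = 5 − 6 = -1.
A is unchanged and Z drops by 1 — a proton has become a neutron (β⁺ emission or electron capture).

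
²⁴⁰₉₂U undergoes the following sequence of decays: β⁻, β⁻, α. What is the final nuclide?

U-236

Start: (A, Z) = (240, 92).
After β⁻: (240, 93).
After β⁻: (240, 94).
After α: (236, 92).
Z = 92 is uranium.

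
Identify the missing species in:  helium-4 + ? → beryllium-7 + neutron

Conserve mass number: 4 + A = 7 + 1, so A = 4.
Conserve atomic number: 2 + Z = 4 + 0, so Z = 2.
A = 4 and Z = 2 is helium-4 — an alpha particle.

alpha particle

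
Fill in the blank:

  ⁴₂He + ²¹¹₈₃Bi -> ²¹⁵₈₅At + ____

gamma ray

Conserve mass number: 4 + 211 = 215 + A, so A = 0.
Conserve atomic number: 2 + 83 = 85 + Z, so Z = 0.
A = 0 and Z = 0 is ⁰₀γ — a gamma ray.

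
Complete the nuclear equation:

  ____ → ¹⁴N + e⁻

C-14

Conserve mass number: A = 14 + 0, so A = 14.
Conserve atomic number: Z = 7 − 1, so Z = 6.
Z = 6 is carbon, so the species is ¹⁴C.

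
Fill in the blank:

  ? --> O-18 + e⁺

Conserve mass number: A = 18 + 0, so A = 18.
Conserve atomic number: Z = 8 + 1, so Z = 9.
Z = 9 is fluorine, so the species is F-18.

F-18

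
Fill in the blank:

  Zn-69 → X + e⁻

Conserve mass number: 69 = A + 0, so A = 69.
Conserve atomic number: 30 = Z − 1, so Z = 31.
Z = 31 is gallium, so the species is Ga-69.

Ga-69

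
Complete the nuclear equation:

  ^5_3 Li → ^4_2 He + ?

proton

Conserve mass number: 5 = 4 + A, so A = 1.
Conserve atomic number: 3 = 2 + Z, so Z = 1.
A = 1 and Z = 1 is ^1_1 H — a proton.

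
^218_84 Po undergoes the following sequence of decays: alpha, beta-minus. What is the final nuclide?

Bi-214

Start: (A, Z) = (218, 84).
After α: (214, 82).
After β⁻: (214, 83).
Z = 83 is bismuth.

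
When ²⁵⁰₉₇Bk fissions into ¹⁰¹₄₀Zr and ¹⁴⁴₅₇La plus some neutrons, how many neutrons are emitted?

5

Conserve mass number: 250 = 101 + 144 + k, so k = 250 − 245 = 5.
Check atomic number: 97 = 40 + 57 + 0 = 97. ✓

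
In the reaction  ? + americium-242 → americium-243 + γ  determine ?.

Conserve mass number: A + 242 = 243 + 0, so A = 1.
Conserve atomic number: Z + 95 = 95 + 0, so Z = 0.
A = 1 and Z = 0 is neutron — a neutron.

neutron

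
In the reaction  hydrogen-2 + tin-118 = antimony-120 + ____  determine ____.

gamma ray

Conserve mass number: 2 + 118 = 120 + A, so A = 0.
Conserve atomic number: 1 + 50 = 51 + Z, so Z = 0.
A = 0 and Z = 0 is γ — a gamma ray.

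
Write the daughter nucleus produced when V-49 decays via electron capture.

Ti-49

Electron capture: mass number changes by +0, atomic number by -1.
A: 49 = 49; Z: 23 − 1 = 22.
Z = 22 is titanium, so the daughter is Ti-49.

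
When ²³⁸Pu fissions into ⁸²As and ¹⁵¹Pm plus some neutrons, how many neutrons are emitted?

Conserve mass number: 238 = 82 + 151 + k, so k = 238 − 233 = 5.
Check atomic number: 94 = 33 + 61 + 0 = 94. ✓

5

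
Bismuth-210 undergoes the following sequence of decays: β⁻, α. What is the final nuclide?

Pb-206

Start: (A, Z) = (210, 83).
After β⁻: (210, 84).
After α: (206, 82).
Z = 82 is lead.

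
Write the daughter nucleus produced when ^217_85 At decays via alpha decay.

Bi-213

Alpha decay: mass number changes by -4, atomic number by -2.
A: 217 − 4 = 213; Z: 85 − 2 = 83.
Z = 83 is bismuth, so the daughter is ^213_83 Bi.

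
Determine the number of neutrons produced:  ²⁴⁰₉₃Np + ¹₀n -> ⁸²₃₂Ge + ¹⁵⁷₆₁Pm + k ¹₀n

Conserve mass number: 241 = 82 + 157 + k, so k = 241 − 239 = 2.
Check atomic number: 93 = 32 + 61 + 0 = 93. ✓

2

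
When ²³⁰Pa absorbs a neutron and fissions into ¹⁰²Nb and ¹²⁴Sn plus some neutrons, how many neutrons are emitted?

5

Conserve mass number: 231 = 102 + 124 + k, so k = 231 − 226 = 5.
Check atomic number: 91 = 41 + 50 + 0 = 91. ✓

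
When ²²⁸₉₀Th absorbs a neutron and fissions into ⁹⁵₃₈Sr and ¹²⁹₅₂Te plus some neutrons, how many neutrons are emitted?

Conserve mass number: 229 = 95 + 129 + k, so k = 229 − 224 = 5.
Check atomic number: 90 = 38 + 52 + 0 = 90. ✓

5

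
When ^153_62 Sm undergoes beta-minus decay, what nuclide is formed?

Eu-153

Beta-minus decay: mass number changes by +0, atomic number by +1.
A: 153 = 153; Z: 62 + 1 = 63.
Z = 63 is europium, so the daughter is ^153_63 Eu.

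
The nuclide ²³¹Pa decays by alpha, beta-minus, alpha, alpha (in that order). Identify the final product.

Rn-219

Start: (A, Z) = (231, 91).
After α: (227, 89).
After β⁻: (227, 90).
After α: (223, 88).
After α: (219, 86).
Z = 86 is radon.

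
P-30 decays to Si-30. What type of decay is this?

beta-plus decay or electron capture

ΔA = 30 − 30 = 0; ΔZ = 14 − 15 = -1.
A is unchanged and Z drops by 1 — a proton has become a neutron (β⁺ emission or electron capture).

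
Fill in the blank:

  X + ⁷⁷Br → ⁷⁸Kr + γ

Conserve mass number: A + 77 = 78 + 0, so A = 1.
Conserve atomic number: Z + 35 = 36 + 0, so Z = 1.
A = 1 and Z = 1 is ¹H — a proton.

proton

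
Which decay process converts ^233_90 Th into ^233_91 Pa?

ΔA = 233 − 233 = 0; ΔZ = 91 − 90 = +1.
A is unchanged and Z rises by 1 — a neutron has become a proton (β⁻ decay).

beta-minus decay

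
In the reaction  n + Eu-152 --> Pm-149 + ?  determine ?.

Conserve mass number: 1 + 152 = 149 + A, so A = 4.
Conserve atomic number: 0 + 63 = 61 + Z, so Z = 2.
A = 4 and Z = 2 is He-4 — an alpha particle.

alpha particle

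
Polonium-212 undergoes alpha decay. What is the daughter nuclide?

Alpha decay: mass number changes by -4, atomic number by -2.
A: 212 − 4 = 208; Z: 84 − 2 = 82.
Z = 82 is lead, so the daughter is lead-208.

Pb-208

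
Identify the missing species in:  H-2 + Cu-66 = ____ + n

Zn-67

Conserve mass number: 2 + 66 = A + 1, so A = 67.
Conserve atomic number: 1 + 29 = Z + 0, so Z = 30.
Z = 30 is zinc, so the species is Zn-67.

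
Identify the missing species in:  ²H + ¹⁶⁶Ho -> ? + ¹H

Ho-167

Conserve mass number: 2 + 166 = A + 1, so A = 167.
Conserve atomic number: 1 + 67 = Z + 1, so Z = 67.
Z = 67 is holmium, so the species is ¹⁶⁷Ho.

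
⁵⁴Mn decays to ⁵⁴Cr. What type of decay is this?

beta-plus decay or electron capture

ΔA = 54 − 54 = 0; ΔZ = 24 − 25 = -1.
A is unchanged and Z drops by 1 — a proton has become a neutron (β⁺ emission or electron capture).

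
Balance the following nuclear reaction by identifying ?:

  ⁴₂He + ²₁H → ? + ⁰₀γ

Conserve mass number: 4 + 2 = A + 0, so A = 6.
Conserve atomic number: 2 + 1 = Z + 0, so Z = 3.
Z = 3 is lithium, so the species is ⁶₃Li.

Li-6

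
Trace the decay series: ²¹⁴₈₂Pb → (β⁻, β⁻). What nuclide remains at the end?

Po-214

Start: (A, Z) = (214, 82).
After β⁻: (214, 83).
After β⁻: (214, 84).
Z = 84 is polonium.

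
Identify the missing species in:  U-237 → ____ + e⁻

Conserve mass number: 237 = A + 0, so A = 237.
Conserve atomic number: 92 = Z − 1, so Z = 93.
Z = 93 is neptunium, so the species is Np-237.

Np-237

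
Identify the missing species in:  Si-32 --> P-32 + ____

beta-minus particle

Conserve mass number: 32 = 32 + A, so A = 0.
Conserve atomic number: 14 = 15 + Z, so Z = -1.
A = 0 and Z = -1 is e⁻ — a beta-minus particle.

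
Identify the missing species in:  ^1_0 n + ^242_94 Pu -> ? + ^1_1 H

Np-242

Conserve mass number: 1 + 242 = A + 1, so A = 242.
Conserve atomic number: 0 + 94 = Z + 1, so Z = 93.
Z = 93 is neptunium, so the species is ^242_93 Np.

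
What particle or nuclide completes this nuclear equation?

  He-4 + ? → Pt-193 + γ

Os-189

Conserve mass number: 4 + A = 193 + 0, so A = 189.
Conserve atomic number: 2 + Z = 78 + 0, so Z = 76.
Z = 76 is osmium, so the species is Os-189.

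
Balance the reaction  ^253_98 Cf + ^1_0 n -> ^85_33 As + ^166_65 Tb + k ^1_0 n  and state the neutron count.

3

Conserve mass number: 254 = 85 + 166 + k, so k = 254 − 251 = 3.
Check atomic number: 98 = 33 + 65 + 0 = 98. ✓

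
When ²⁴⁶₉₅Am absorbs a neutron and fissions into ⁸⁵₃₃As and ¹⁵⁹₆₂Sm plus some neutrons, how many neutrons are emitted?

Conserve mass number: 247 = 85 + 159 + k, so k = 247 − 244 = 3.
Check atomic number: 95 = 33 + 62 + 0 = 95. ✓

3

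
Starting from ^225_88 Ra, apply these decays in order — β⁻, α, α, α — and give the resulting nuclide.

Bi-213

Start: (A, Z) = (225, 88).
After β⁻: (225, 89).
After α: (221, 87).
After α: (217, 85).
After α: (213, 83).
Z = 83 is bismuth.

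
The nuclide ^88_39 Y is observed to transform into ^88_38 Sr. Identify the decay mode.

ΔA = 88 − 88 = 0; ΔZ = 38 − 39 = -1.
A is unchanged and Z drops by 1 — a proton has become a neutron (β⁺ emission or electron capture).

beta-plus decay or electron capture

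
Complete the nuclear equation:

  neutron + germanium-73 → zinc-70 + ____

Conserve mass number: 1 + 73 = 70 + A, so A = 4.
Conserve atomic number: 0 + 32 = 30 + Z, so Z = 2.
A = 4 and Z = 2 is helium-4 — an alpha particle.

alpha particle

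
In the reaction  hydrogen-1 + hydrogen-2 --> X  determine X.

Conserve mass number: 1 + 2 = A, so A = 3.
Conserve atomic number: 1 + 1 = Z, so Z = 2.
Z = 2 is helium, so the species is helium-3.

He-3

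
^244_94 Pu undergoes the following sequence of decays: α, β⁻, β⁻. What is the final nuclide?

Start: (A, Z) = (244, 94).
After α: (240, 92).
After β⁻: (240, 93).
After β⁻: (240, 94).
Z = 94 is plutonium.

Pu-240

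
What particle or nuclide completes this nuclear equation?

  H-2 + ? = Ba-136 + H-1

Ba-135

Conserve mass number: 2 + A = 136 + 1, so A = 135.
Conserve atomic number: 1 + Z = 56 + 1, so Z = 56.
Z = 56 is barium, so the species is Ba-135.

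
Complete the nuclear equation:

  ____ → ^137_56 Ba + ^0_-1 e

Cs-137

Conserve mass number: A = 137 + 0, so A = 137.
Conserve atomic number: Z = 56 − 1, so Z = 55.
Z = 55 is caesium, so the species is ^137_55 Cs.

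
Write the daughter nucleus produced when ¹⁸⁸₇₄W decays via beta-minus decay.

Re-188

Beta-minus decay: mass number changes by +0, atomic number by +1.
A: 188 = 188; Z: 74 + 1 = 75.
Z = 75 is rhenium, so the daughter is ¹⁸⁸₇₅Re.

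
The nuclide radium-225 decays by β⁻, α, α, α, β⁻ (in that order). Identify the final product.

Start: (A, Z) = (225, 88).
After β⁻: (225, 89).
After α: (221, 87).
After α: (217, 85).
After α: (213, 83).
After β⁻: (213, 84).
Z = 84 is polonium.

Po-213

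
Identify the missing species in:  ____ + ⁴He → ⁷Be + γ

Conserve mass number: A + 4 = 7 + 0, so A = 3.
Conserve atomic number: Z + 2 = 4 + 0, so Z = 2.
Z = 2 is helium, so the species is ³He.

He-3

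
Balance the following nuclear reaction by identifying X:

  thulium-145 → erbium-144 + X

Conserve mass number: 145 = 144 + A, so A = 1.
Conserve atomic number: 69 = 68 + Z, so Z = 1.
A = 1 and Z = 1 is hydrogen-1 — a proton.

proton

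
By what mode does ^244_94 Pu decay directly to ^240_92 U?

alpha decay

ΔA = 240 − 244 = -4; ΔZ = 92 − 94 = -2.
A drops by 4 and Z drops by 2 — the signature of alpha emission.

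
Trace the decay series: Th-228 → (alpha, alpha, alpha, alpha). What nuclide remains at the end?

Start: (A, Z) = (228, 90).
After α: (224, 88).
After α: (220, 86).
After α: (216, 84).
After α: (212, 82).
Z = 82 is lead.

Pb-212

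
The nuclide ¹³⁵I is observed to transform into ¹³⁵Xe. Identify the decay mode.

ΔA = 135 − 135 = 0; ΔZ = 54 − 53 = +1.
A is unchanged and Z rises by 1 — a neutron has become a proton (β⁻ decay).

beta-minus decay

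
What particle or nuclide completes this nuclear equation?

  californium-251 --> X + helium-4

Cm-247

Conserve mass number: 251 = A + 4, so A = 247.
Conserve atomic number: 98 = Z + 2, so Z = 96.
Z = 96 is curium, so the species is curium-247.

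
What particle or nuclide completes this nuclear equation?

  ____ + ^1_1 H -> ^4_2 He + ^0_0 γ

Conserve mass number: A + 1 = 4 + 0, so A = 3.
Conserve atomic number: Z + 1 = 2 + 0, so Z = 1.
A = 3 and Z = 1 is ^3_1 H — a triton.

triton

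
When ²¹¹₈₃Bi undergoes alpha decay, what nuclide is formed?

Alpha decay: mass number changes by -4, atomic number by -2.
A: 211 − 4 = 207; Z: 83 − 2 = 81.
Z = 81 is thallium, so the daughter is ²⁰⁷₈₁Tl.

Tl-207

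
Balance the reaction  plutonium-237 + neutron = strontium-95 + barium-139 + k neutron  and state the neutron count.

4

Conserve mass number: 238 = 95 + 139 + k, so k = 238 − 234 = 4.
Check atomic number: 94 = 38 + 56 + 0 = 94. ✓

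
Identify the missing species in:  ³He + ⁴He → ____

Conserve mass number: 3 + 4 = A, so A = 7.
Conserve atomic number: 2 + 2 = Z, so Z = 4.
Z = 4 is beryllium, so the species is ⁷Be.

Be-7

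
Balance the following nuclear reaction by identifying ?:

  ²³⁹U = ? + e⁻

Conserve mass number: 239 = A + 0, so A = 239.
Conserve atomic number: 92 = Z − 1, so Z = 93.
Z = 93 is neptunium, so the species is ²³⁹Np.

Np-239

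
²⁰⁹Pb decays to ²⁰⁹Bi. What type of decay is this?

beta-minus decay

ΔA = 209 − 209 = 0; ΔZ = 83 − 82 = +1.
A is unchanged and Z rises by 1 — a neutron has become a proton (β⁻ decay).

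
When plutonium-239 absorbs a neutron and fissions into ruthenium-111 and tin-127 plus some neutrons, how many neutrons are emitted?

2

Conserve mass number: 240 = 111 + 127 + k, so k = 240 − 238 = 2.
Check atomic number: 94 = 44 + 50 + 0 = 94. ✓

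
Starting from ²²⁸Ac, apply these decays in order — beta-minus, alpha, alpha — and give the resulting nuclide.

Start: (A, Z) = (228, 89).
After β⁻: (228, 90).
After α: (224, 88).
After α: (220, 86).
Z = 86 is radon.

Rn-220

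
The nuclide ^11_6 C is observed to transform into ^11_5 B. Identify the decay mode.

ΔA = 11 − 11 = 0; ΔZ = 5 − 6 = -1.
A is unchanged and Z drops by 1 — a proton has become a neutron (β⁺ emission or electron capture).

beta-plus decay or electron capture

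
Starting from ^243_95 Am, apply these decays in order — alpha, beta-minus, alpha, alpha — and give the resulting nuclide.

Th-231

Start: (A, Z) = (243, 95).
After α: (239, 93).
After β⁻: (239, 94).
After α: (235, 92).
After α: (231, 90).
Z = 90 is thorium.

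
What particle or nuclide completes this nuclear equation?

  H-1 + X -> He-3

deuteron

Conserve mass number: 1 + A = 3, so A = 2.
Conserve atomic number: 1 + Z = 2, so Z = 1.
A = 2 and Z = 1 is H-2 — a deuteron.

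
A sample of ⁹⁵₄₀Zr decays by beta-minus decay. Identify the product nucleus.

Beta-minus decay: mass number changes by +0, atomic number by +1.
A: 95 = 95; Z: 40 + 1 = 41.
Z = 41 is niobium, so the daughter is ⁹⁵₄₁Nb.

Nb-95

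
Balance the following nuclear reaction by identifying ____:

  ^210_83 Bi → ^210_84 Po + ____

Conserve mass number: 210 = 210 + A, so A = 0.
Conserve atomic number: 83 = 84 + Z, so Z = -1.
A = 0 and Z = -1 is ^0_-1 e — a beta-minus particle.

beta-minus particle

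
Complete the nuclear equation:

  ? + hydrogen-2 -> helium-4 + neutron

triton

Conserve mass number: A + 2 = 4 + 1, so A = 3.
Conserve atomic number: Z + 1 = 2 + 0, so Z = 1.
A = 3 and Z = 1 is hydrogen-3 — a triton.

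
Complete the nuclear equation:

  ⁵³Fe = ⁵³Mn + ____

Conserve mass number: 53 = 53 + A, so A = 0.
Conserve atomic number: 26 = 25 + Z, so Z = 1.
A = 0 and Z = 1 is e⁺ — a positron.

positron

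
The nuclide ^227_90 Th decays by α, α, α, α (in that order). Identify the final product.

Pb-211

Start: (A, Z) = (227, 90).
After α: (223, 88).
After α: (219, 86).
After α: (215, 84).
After α: (211, 82).
Z = 82 is lead.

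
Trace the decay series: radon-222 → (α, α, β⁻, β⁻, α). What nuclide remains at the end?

Pb-210

Start: (A, Z) = (222, 86).
After α: (218, 84).
After α: (214, 82).
After β⁻: (214, 83).
After β⁻: (214, 84).
After α: (210, 82).
Z = 82 is lead.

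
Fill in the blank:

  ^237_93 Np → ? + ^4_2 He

Conserve mass number: 237 = A + 4, so A = 233.
Conserve atomic number: 93 = Z + 2, so Z = 91.
Z = 91 is protactinium, so the species is ^233_91 Pa.

Pa-233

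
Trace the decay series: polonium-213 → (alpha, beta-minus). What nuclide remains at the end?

Bi-209

Start: (A, Z) = (213, 84).
After α: (209, 82).
After β⁻: (209, 83).
Z = 83 is bismuth.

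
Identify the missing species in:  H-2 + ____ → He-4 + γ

Conserve mass number: 2 + A = 4 + 0, so A = 2.
Conserve atomic number: 1 + Z = 2 + 0, so Z = 1.
A = 2 and Z = 1 is H-2 — a deuteron.

deuteron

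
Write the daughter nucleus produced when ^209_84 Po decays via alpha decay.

Alpha decay: mass number changes by -4, atomic number by -2.
A: 209 − 4 = 205; Z: 84 − 2 = 82.
Z = 82 is lead, so the daughter is ^205_82 Pb.

Pb-205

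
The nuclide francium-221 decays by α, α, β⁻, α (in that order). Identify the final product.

Pb-209

Start: (A, Z) = (221, 87).
After α: (217, 85).
After α: (213, 83).
After β⁻: (213, 84).
After α: (209, 82).
Z = 82 is lead.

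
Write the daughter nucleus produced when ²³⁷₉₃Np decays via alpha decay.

Pa-233

Alpha decay: mass number changes by -4, atomic number by -2.
A: 237 − 4 = 233; Z: 93 − 2 = 91.
Z = 91 is protactinium, so the daughter is ²³³₉₁Pa.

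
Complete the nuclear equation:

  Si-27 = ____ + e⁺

Conserve mass number: 27 = A + 0, so A = 27.
Conserve atomic number: 14 = Z + 1, so Z = 13.
Z = 13 is aluminium, so the species is Al-27.

Al-27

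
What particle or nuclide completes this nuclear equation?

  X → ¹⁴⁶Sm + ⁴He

Gd-150

Conserve mass number: A = 146 + 4, so A = 150.
Conserve atomic number: Z = 62 + 2, so Z = 64.
Z = 64 is gadolinium, so the species is ¹⁵⁰Gd.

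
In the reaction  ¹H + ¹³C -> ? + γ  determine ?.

N-14

Conserve mass number: 1 + 13 = A + 0, so A = 14.
Conserve atomic number: 1 + 6 = Z + 0, so Z = 7.
Z = 7 is nitrogen, so the species is ¹⁴N.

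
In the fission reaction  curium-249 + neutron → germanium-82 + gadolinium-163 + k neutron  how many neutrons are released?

Conserve mass number: 250 = 82 + 163 + k, so k = 250 − 245 = 5.
Check atomic number: 96 = 32 + 64 + 0 = 96. ✓

5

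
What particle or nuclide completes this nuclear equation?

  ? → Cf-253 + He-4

Conserve mass number: A = 253 + 4, so A = 257.
Conserve atomic number: Z = 98 + 2, so Z = 100.
Z = 100 is fermium, so the species is Fm-257.

Fm-257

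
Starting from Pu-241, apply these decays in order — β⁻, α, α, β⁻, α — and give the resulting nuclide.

Th-229

Start: (A, Z) = (241, 94).
After β⁻: (241, 95).
After α: (237, 93).
After α: (233, 91).
After β⁻: (233, 92).
After α: (229, 90).
Z = 90 is thorium.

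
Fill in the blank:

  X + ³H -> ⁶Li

Conserve mass number: A + 3 = 6, so A = 3.
Conserve atomic number: Z + 1 = 3, so Z = 2.
Z = 2 is helium, so the species is ³He.

He-3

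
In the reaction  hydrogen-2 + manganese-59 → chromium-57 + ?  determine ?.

Conserve mass number: 2 + 59 = 57 + A, so A = 4.
Conserve atomic number: 1 + 25 = 24 + Z, so Z = 2.
A = 4 and Z = 2 is helium-4 — an alpha particle.

alpha particle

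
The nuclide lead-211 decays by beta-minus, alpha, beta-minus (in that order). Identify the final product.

Pb-207

Start: (A, Z) = (211, 82).
After β⁻: (211, 83).
After α: (207, 81).
After β⁻: (207, 82).
Z = 82 is lead.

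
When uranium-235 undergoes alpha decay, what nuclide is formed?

Alpha decay: mass number changes by -4, atomic number by -2.
A: 235 − 4 = 231; Z: 92 − 2 = 90.
Z = 90 is thorium, so the daughter is thorium-231.

Th-231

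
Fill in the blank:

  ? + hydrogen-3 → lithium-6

Conserve mass number: A + 3 = 6, so A = 3.
Conserve atomic number: Z + 1 = 3, so Z = 2.
Z = 2 is helium, so the species is helium-3.

He-3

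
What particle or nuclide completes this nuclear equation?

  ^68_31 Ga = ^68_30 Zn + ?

positron

Conserve mass number: 68 = 68 + A, so A = 0.
Conserve atomic number: 31 = 30 + Z, so Z = 1.
A = 0 and Z = 1 is ^0_1 e — a positron.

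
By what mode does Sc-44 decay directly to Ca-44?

ΔA = 44 − 44 = 0; ΔZ = 20 − 21 = -1.
A is unchanged and Z drops by 1 — a proton has become a neutron (β⁺ emission or electron capture).

beta-plus decay or electron capture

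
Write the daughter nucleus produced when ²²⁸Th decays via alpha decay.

Alpha decay: mass number changes by -4, atomic number by -2.
A: 228 − 4 = 224; Z: 90 − 2 = 88.
Z = 88 is radium, so the daughter is ²²⁴Ra.

Ra-224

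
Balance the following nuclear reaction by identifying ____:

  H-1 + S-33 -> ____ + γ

Cl-34

Conserve mass number: 1 + 33 = A + 0, so A = 34.
Conserve atomic number: 1 + 16 = Z + 0, so Z = 17.
Z = 17 is chlorine, so the species is Cl-34.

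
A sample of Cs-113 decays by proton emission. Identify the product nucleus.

Proton emission: mass number changes by -1, atomic number by -1.
A: 113 − 1 = 112; Z: 55 − 1 = 54.
Z = 54 is xenon, so the daughter is Xe-112.

Xe-112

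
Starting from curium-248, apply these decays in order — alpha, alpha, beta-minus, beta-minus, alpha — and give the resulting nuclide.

U-236

Start: (A, Z) = (248, 96).
After α: (244, 94).
After α: (240, 92).
After β⁻: (240, 93).
After β⁻: (240, 94).
After α: (236, 92).
Z = 92 is uranium.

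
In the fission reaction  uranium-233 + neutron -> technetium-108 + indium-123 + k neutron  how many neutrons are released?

3

Conserve mass number: 234 = 108 + 123 + k, so k = 234 − 231 = 3.
Check atomic number: 92 = 43 + 49 + 0 = 92. ✓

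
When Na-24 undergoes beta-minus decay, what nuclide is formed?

Mg-24

Beta-minus decay: mass number changes by +0, atomic number by +1.
A: 24 = 24; Z: 11 + 1 = 12.
Z = 12 is magnesium, so the daughter is Mg-24.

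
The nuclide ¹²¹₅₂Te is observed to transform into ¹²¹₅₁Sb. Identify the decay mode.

beta-plus decay or electron capture

ΔA = 121 − 121 = 0; ΔZ = 51 − 52 = -1.
A is unchanged and Z drops by 1 — a proton has become a neutron (β⁺ emission or electron capture).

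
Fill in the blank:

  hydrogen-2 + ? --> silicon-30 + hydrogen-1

Conserve mass number: 2 + A = 30 + 1, so A = 29.
Conserve atomic number: 1 + Z = 14 + 1, so Z = 14.
Z = 14 is silicon, so the species is silicon-29.

Si-29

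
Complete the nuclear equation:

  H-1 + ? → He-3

deuteron

Conserve mass number: 1 + A = 3, so A = 2.
Conserve atomic number: 1 + Z = 2, so Z = 1.
A = 2 and Z = 1 is H-2 — a deuteron.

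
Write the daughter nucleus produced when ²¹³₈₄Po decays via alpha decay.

Alpha decay: mass number changes by -4, atomic number by -2.
A: 213 − 4 = 209; Z: 84 − 2 = 82.
Z = 82 is lead, so the daughter is ²⁰⁹₈₂Pb.

Pb-209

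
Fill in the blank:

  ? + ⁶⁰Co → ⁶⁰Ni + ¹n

Conserve mass number: A + 60 = 60 + 1, so A = 1.
Conserve atomic number: Z + 27 = 28 + 0, so Z = 1.
A = 1 and Z = 1 is ¹H — a proton.

proton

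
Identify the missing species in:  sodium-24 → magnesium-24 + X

Conserve mass number: 24 = 24 + A, so A = 0.
Conserve atomic number: 11 = 12 + Z, so Z = -1.
A = 0 and Z = -1 is e⁻ — a beta-minus particle.

beta-minus particle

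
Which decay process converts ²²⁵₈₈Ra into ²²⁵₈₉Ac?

ΔA = 225 − 225 = 0; ΔZ = 89 − 88 = +1.
A is unchanged and Z rises by 1 — a neutron has become a proton (β⁻ decay).

beta-minus decay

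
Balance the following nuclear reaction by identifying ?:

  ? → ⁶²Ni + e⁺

Conserve mass number: A = 62 + 0, so A = 62.
Conserve atomic number: Z = 28 + 1, so Z = 29.
Z = 29 is copper, so the species is ⁶²Cu.

Cu-62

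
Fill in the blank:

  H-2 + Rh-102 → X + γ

Conserve mass number: 2 + 102 = A + 0, so A = 104.
Conserve atomic number: 1 + 45 = Z + 0, so Z = 46.
Z = 46 is palladium, so the species is Pd-104.

Pd-104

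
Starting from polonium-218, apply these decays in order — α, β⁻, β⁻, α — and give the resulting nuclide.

Start: (A, Z) = (218, 84).
After α: (214, 82).
After β⁻: (214, 83).
After β⁻: (214, 84).
After α: (210, 82).
Z = 82 is lead.

Pb-210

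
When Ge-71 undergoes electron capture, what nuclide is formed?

Ga-71

Electron capture: mass number changes by +0, atomic number by -1.
A: 71 = 71; Z: 32 − 1 = 31.
Z = 31 is gallium, so the daughter is Ga-71.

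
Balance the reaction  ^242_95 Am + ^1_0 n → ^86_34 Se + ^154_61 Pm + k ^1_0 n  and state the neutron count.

3

Conserve mass number: 243 = 86 + 154 + k, so k = 243 − 240 = 3.
Check atomic number: 95 = 34 + 61 + 0 = 95. ✓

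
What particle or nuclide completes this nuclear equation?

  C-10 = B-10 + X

positron

Conserve mass number: 10 = 10 + A, so A = 0.
Conserve atomic number: 6 = 5 + Z, so Z = 1.
A = 0 and Z = 1 is e⁺ — a positron.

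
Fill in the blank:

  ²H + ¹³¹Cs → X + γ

Conserve mass number: 2 + 131 = A + 0, so A = 133.
Conserve atomic number: 1 + 55 = Z + 0, so Z = 56.
Z = 56 is barium, so the species is ¹³³Ba.

Ba-133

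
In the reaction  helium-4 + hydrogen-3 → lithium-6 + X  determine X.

Conserve mass number: 4 + 3 = 6 + A, so A = 1.
Conserve atomic number: 2 + 1 = 3 + Z, so Z = 0.
A = 1 and Z = 0 is neutron — a neutron.

neutron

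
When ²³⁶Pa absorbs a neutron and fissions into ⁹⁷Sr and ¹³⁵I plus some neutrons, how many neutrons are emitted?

Conserve mass number: 237 = 97 + 135 + k, so k = 237 − 232 = 5.
Check atomic number: 91 = 38 + 53 + 0 = 91. ✓

5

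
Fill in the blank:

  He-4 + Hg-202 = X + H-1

Tl-205

Conserve mass number: 4 + 202 = A + 1, so A = 205.
Conserve atomic number: 2 + 80 = Z + 1, so Z = 81.
Z = 81 is thallium, so the species is Tl-205.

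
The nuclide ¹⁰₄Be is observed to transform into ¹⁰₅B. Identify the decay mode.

ΔA = 10 − 10 = 0; ΔZ = 5 − 4 = +1.
A is unchanged and Z rises by 1 — a neutron has become a proton (β⁻ decay).

beta-minus decay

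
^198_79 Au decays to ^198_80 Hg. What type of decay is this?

ΔA = 198 − 198 = 0; ΔZ = 80 − 79 = +1.
A is unchanged and Z rises by 1 — a neutron has become a proton (β⁻ decay).

beta-minus decay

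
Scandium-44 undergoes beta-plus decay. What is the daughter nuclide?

Beta-plus decay: mass number changes by +0, atomic number by -1.
A: 44 = 44; Z: 21 − 1 = 20.
Z = 20 is calcium, so the daughter is calcium-44.

Ca-44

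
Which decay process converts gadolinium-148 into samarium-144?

ΔA = 144 − 148 = -4; ΔZ = 62 − 64 = -2.
A drops by 4 and Z drops by 2 — the signature of alpha emission.

alpha decay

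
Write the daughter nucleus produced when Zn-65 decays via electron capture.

Cu-65

Electron capture: mass number changes by +0, atomic number by -1.
A: 65 = 65; Z: 30 − 1 = 29.
Z = 29 is copper, so the daughter is Cu-65.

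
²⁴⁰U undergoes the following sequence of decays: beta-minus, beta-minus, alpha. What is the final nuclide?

U-236

Start: (A, Z) = (240, 92).
After β⁻: (240, 93).
After β⁻: (240, 94).
After α: (236, 92).
Z = 92 is uranium.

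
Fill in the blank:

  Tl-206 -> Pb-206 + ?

beta-minus particle

Conserve mass number: 206 = 206 + A, so A = 0.
Conserve atomic number: 81 = 82 + Z, so Z = -1.
A = 0 and Z = -1 is e⁻ — a beta-minus particle.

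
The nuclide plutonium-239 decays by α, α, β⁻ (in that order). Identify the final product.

Pa-231

Start: (A, Z) = (239, 94).
After α: (235, 92).
After α: (231, 90).
After β⁻: (231, 91).
Z = 91 is protactinium.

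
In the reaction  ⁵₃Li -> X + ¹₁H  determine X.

Conserve mass number: 5 = A + 1, so A = 4.
Conserve atomic number: 3 = Z + 1, so Z = 2.
A = 4 and Z = 2 is ⁴₂He — an alpha particle.

He-4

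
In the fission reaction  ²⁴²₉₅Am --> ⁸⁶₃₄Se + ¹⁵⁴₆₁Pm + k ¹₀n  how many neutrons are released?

Conserve mass number: 242 = 86 + 154 + k, so k = 242 − 240 = 2.
Check atomic number: 95 = 34 + 61 + 0 = 95. ✓

2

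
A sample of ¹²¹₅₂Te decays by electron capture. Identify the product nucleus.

Sb-121

Electron capture: mass number changes by +0, atomic number by -1.
A: 121 = 121; Z: 52 − 1 = 51.
Z = 51 is antimony, so the daughter is ¹²¹₅₁Sb.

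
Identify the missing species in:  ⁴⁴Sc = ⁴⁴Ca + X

positron

Conserve mass number: 44 = 44 + A, so A = 0.
Conserve atomic number: 21 = 20 + Z, so Z = 1.
A = 0 and Z = 1 is e⁺ — a positron.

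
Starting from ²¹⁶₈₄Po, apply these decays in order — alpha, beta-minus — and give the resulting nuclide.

Start: (A, Z) = (216, 84).
After α: (212, 82).
After β⁻: (212, 83).
Z = 83 is bismuth.

Bi-212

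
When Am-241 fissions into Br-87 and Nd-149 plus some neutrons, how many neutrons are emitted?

Conserve mass number: 241 = 87 + 149 + k, so k = 241 − 236 = 5.
Check atomic number: 95 = 35 + 60 + 0 = 95. ✓

5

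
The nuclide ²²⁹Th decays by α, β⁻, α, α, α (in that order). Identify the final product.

Start: (A, Z) = (229, 90).
After α: (225, 88).
After β⁻: (225, 89).
After α: (221, 87).
After α: (217, 85).
After α: (213, 83).
Z = 83 is bismuth.

Bi-213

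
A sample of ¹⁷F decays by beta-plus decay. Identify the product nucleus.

O-17

Beta-plus decay: mass number changes by +0, atomic number by -1.
A: 17 = 17; Z: 9 − 1 = 8.
Z = 8 is oxygen, so the daughter is ¹⁷O.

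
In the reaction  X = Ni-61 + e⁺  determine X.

Conserve mass number: A = 61 + 0, so A = 61.
Conserve atomic number: Z = 28 + 1, so Z = 29.
Z = 29 is copper, so the species is Cu-61.

Cu-61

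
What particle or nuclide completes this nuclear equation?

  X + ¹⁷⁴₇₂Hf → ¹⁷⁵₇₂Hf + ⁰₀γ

neutron

Conserve mass number: A + 174 = 175 + 0, so A = 1.
Conserve atomic number: Z + 72 = 72 + 0, so Z = 0.
A = 1 and Z = 0 is ¹₀n — a neutron.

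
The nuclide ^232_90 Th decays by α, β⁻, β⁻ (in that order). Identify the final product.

Th-228

Start: (A, Z) = (232, 90).
After α: (228, 88).
After β⁻: (228, 89).
After β⁻: (228, 90).
Z = 90 is thorium.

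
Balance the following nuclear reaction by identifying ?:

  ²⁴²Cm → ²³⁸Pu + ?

alpha particle

Conserve mass number: 242 = 238 + A, so A = 4.
Conserve atomic number: 96 = 94 + Z, so Z = 2.
A = 4 and Z = 2 is ⁴He — an alpha particle.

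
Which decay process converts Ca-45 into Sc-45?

ΔA = 45 − 45 = 0; ΔZ = 21 − 20 = +1.
A is unchanged and Z rises by 1 — a neutron has become a proton (β⁻ decay).

beta-minus decay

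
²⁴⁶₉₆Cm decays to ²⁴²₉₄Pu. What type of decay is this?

ΔA = 242 − 246 = -4; ΔZ = 94 − 96 = -2.
A drops by 4 and Z drops by 2 — the signature of alpha emission.

alpha decay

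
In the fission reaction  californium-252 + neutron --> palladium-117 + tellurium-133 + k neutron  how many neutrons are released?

Conserve mass number: 253 = 117 + 133 + k, so k = 253 − 250 = 3.
Check atomic number: 98 = 46 + 52 + 0 = 98. ✓

3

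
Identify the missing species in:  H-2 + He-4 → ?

Conserve mass number: 2 + 4 = A, so A = 6.
Conserve atomic number: 1 + 2 = Z, so Z = 3.
Z = 3 is lithium, so the species is Li-6.

Li-6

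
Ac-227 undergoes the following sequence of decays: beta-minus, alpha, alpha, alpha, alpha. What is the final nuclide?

Start: (A, Z) = (227, 89).
After β⁻: (227, 90).
After α: (223, 88).
After α: (219, 86).
After α: (215, 84).
After α: (211, 82).
Z = 82 is lead.

Pb-211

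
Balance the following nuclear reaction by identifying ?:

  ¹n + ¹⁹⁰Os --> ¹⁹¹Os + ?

gamma ray

Conserve mass number: 1 + 190 = 191 + A, so A = 0.
Conserve atomic number: 0 + 76 = 76 + Z, so Z = 0.
A = 0 and Z = 0 is γ — a gamma ray.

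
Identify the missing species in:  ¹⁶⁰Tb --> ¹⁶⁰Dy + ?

Conserve mass number: 160 = 160 + A, so A = 0.
Conserve atomic number: 65 = 66 + Z, so Z = -1.
A = 0 and Z = -1 is e⁻ — a beta-minus particle.

beta-minus particle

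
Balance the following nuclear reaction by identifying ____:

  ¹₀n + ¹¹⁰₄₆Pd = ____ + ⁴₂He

Conserve mass number: 1 + 110 = A + 4, so A = 107.
Conserve atomic number: 0 + 46 = Z + 2, so Z = 44.
Z = 44 is ruthenium, so the species is ¹⁰⁷₄₄Ru.

Ru-107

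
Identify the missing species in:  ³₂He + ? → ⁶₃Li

triton

Conserve mass number: 3 + A = 6, so A = 3.
Conserve atomic number: 2 + Z = 3, so Z = 1.
A = 3 and Z = 1 is ³₁H — a triton.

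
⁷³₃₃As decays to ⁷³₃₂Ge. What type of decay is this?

beta-plus decay or electron capture

ΔA = 73 − 73 = 0; ΔZ = 32 − 33 = -1.
A is unchanged and Z drops by 1 — a proton has become a neutron (β⁺ emission or electron capture).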